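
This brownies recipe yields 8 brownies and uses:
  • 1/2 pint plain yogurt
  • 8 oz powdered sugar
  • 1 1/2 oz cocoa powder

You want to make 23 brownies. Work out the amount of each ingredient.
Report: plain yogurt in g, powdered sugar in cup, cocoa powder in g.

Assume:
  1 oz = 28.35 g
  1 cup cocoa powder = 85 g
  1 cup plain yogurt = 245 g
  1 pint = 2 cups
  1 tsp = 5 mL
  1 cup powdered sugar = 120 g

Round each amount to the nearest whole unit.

plain yogurt: 704 g; powdered sugar: 5 cup; cocoa powder: 122 g

Scaling factor: 23/8 = 2.875.
plain yogurt: 0.5 pint × 23/8 × 2 cup/pint × 245 g/cup ≈ 704 g
powdered sugar: 8 oz × 23/8 × 28.35 g/oz ÷ 120 g/cup ≈ 5 cup
cocoa powder: 1.5 oz × 23/8 × 28.35 g/oz ≈ 122 g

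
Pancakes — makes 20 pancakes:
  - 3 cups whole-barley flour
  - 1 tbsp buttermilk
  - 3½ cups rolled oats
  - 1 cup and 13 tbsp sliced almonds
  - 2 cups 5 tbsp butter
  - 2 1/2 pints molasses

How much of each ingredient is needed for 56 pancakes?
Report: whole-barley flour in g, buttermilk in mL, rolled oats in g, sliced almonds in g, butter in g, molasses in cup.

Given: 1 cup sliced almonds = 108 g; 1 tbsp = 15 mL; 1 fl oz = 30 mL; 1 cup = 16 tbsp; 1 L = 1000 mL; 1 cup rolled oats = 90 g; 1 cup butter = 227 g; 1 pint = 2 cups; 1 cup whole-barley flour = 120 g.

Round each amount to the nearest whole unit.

Scaling factor: 56/20 = 14/5 = 2.8.
whole-barley flour: 3 cup × 14/5 × 120 g/cup = 1008 g
buttermilk: 1 tbsp × 14/5 × 15 mL/tbsp = 42 mL
rolled oats: 3.5 cup × 14/5 × 90 g/cup = 882 g
sliced almonds: (1 cup + 13 tbsp = 1.8125 cup) × 14/5 × 108 g/cup ≈ 548 g
butter: (2 cup + 5 tbsp = 2.3125 cup) × 14/5 × 227 g/cup ≈ 1470 g
molasses: 2.5 pint × 14/5 × 2 cup/pint = 14 cup

whole-barley flour: 1008 g; buttermilk: 42 mL; rolled oats: 882 g; sliced almonds: 548 g; butter: 1470 g; molasses: 14 cup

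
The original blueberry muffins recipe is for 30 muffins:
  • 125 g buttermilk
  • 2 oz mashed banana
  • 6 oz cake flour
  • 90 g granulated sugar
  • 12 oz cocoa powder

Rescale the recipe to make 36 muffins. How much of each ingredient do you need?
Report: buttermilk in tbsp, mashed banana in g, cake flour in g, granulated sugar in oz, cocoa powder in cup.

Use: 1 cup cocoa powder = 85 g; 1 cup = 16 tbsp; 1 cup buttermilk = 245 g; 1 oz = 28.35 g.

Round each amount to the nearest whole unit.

Scaling factor: 36/30 = 6/5 = 1.2.
buttermilk: 125 g × 6/5 ÷ 245 g/cup × 16 tbsp/cup ≈ 10 tbsp
mashed banana: 2 oz × 6/5 × 28.35 g/oz ≈ 68 g
cake flour: 6 oz × 6/5 × 28.35 g/oz ≈ 204 g
granulated sugar: 90 g × 6/5 ÷ 28.35 g/oz ≈ 4 oz
cocoa powder: 12 oz × 6/5 × 28.35 g/oz ÷ 85 g/cup ≈ 5 cup

buttermilk: 10 tbsp; mashed banana: 68 g; cake flour: 204 g; granulated sugar: 4 oz; cocoa powder: 5 cup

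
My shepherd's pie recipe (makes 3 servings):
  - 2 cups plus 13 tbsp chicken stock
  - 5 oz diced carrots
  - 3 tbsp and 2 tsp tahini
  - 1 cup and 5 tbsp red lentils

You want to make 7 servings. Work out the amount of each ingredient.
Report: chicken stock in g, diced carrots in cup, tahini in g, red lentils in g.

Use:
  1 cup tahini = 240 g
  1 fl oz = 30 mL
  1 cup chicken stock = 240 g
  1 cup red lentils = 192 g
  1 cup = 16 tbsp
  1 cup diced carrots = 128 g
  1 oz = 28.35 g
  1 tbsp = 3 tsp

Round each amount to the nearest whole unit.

Scaling factor: 7/3.
chicken stock: (2 cup + 13 tbsp = 2.8125 cup) × 7/3 × 240 g/cup = 1575 g
diced carrots: 5 oz × 7/3 × 28.35 g/oz ÷ 128 g/cup ≈ 3 cup
tahini: (3 tbsp + 2 tsp = 11/3 tbsp) × 7/3 ÷ 16 tbsp/cup × 240 g/cup ≈ 128 g
red lentils: (1 cup + 5 tbsp = 1.3125 cup) × 7/3 × 192 g/cup = 588 g

chicken stock: 1575 g; diced carrots: 3 cup; tahini: 128 g; red lentils: 588 g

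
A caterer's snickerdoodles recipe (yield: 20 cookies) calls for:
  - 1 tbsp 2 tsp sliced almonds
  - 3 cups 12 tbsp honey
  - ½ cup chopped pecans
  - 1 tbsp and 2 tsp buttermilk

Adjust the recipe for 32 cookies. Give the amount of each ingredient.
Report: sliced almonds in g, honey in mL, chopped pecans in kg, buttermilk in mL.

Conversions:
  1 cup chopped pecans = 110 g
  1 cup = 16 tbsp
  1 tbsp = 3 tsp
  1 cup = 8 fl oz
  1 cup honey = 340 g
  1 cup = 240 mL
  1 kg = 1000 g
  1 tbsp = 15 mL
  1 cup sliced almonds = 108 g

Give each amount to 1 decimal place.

Scaling factor: 32/20 = 8/5 = 1.6.
sliced almonds: (1 tbsp + 2 tsp = 5/3 tbsp) × 8/5 ÷ 16 tbsp/cup × 108 g/cup = 18.0 g
honey: (3 cup + 12 tbsp = 3.75 cup) × 8/5 × 240 mL/cup = 1440.0 mL
chopped pecans: 0.5 cup × 8/5 × 110 g/cup ÷ 1000 g/kg ≈ 0.1 kg
buttermilk: (1 tbsp + 2 tsp = 5/3 tbsp) × 8/5 × 15 mL/tbsp = 40.0 mL

sliced almonds: 18.0 g; honey: 1440.0 mL; chopped pecans: 0.1 kg; buttermilk: 40.0 mL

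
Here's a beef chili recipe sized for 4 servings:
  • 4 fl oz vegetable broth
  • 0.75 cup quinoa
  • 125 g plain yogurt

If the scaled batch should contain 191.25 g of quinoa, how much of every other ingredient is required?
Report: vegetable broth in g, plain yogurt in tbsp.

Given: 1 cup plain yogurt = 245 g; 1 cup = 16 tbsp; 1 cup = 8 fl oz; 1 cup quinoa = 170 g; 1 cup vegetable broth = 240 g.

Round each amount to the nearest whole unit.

The original recipe has 127.5 g of quinoa, so the scaling factor is 191.25 ÷ 127.5 = 3/2 = 1.5.
vegetable broth: 4 fl oz × 3/2 ÷ 8 fl oz/cup × 240 g/cup = 180 g
plain yogurt: 125 g × 3/2 ÷ 245 g/cup × 16 tbsp/cup ≈ 12 tbsp

vegetable broth: 180 g; plain yogurt: 12 tbsp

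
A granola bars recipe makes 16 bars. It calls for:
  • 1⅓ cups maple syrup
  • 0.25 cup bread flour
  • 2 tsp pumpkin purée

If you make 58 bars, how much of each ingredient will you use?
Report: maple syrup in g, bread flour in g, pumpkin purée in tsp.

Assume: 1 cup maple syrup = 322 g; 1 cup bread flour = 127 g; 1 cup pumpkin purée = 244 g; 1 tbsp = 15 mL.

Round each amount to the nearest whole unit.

Scaling factor: 58/16 = 29/8 = 3.625.
maple syrup: 4/3 cup × 29/8 × 322 g/cup ≈ 1556 g
bread flour: 0.25 cup × 29/8 × 127 g/cup ≈ 115 g
pumpkin purée: 2 tsp × 29/8 ≈ 7 tsp

maple syrup: 1556 g; bread flour: 115 g; pumpkin purée: 7 tsp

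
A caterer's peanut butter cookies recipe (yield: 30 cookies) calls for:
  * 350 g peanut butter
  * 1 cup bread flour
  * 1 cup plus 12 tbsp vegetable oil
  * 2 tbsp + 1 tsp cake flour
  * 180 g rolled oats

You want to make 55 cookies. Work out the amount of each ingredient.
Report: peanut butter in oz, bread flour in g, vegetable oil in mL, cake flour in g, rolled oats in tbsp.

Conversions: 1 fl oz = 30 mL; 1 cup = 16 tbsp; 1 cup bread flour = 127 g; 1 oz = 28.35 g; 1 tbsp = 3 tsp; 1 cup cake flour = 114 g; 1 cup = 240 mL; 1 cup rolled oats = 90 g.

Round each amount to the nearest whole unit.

Scaling factor: 55/30 = 11/6.
peanut butter: 350 g × 11/6 ÷ 28.35 g/oz ≈ 23 oz
bread flour: 1 cup × 11/6 × 127 g/cup ≈ 233 g
vegetable oil: (1 cup + 12 tbsp = 1.75 cup) × 11/6 × 240 mL/cup = 770 mL
cake flour: (2 tbsp + 1 tsp = 7/3 tbsp) × 11/6 ÷ 16 tbsp/cup × 114 g/cup ≈ 30 g
rolled oats: 180 g × 11/6 ÷ 90 g/cup × 16 tbsp/cup ≈ 59 tbsp

peanut butter: 23 oz; bread flour: 233 g; vegetable oil: 770 mL; cake flour: 30 g; rolled oats: 59 tbsp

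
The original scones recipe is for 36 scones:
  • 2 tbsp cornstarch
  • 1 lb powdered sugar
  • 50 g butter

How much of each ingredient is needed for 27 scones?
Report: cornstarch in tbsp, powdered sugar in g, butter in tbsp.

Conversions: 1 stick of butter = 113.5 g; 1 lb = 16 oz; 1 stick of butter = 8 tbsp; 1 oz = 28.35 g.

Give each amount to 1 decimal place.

cornstarch: 1.5 tbsp; powdered sugar: 340.2 g; butter: 2.6 tbsp

Scaling factor: 27/36 = 3/4 = 0.75.
cornstarch: 2 tbsp × 3/4 = 1.5 tbsp
powdered sugar: 1 lb × 3/4 × 16 oz/lb × 28.35 g/oz = 340.2 g
butter: 50 g × 3/4 ÷ 113.5 g/stick × 8 tbsp/stick ≈ 2.6 tbsp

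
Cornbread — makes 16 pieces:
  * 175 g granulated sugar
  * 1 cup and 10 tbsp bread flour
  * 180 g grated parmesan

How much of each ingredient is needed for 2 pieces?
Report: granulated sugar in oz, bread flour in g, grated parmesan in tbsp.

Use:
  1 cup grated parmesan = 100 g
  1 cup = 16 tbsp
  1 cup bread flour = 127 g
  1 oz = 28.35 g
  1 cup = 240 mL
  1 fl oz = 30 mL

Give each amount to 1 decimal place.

granulated sugar: 0.8 oz; bread flour: 25.8 g; grated parmesan: 3.6 tbsp

Scaling factor: 2/16 = 1/8 = 0.125.
granulated sugar: 175 g × 1/8 ÷ 28.35 g/oz ≈ 0.8 oz
bread flour: (1 cup + 10 tbsp = 1.625 cup) × 1/8 × 127 g/cup ≈ 25.8 g
grated parmesan: 180 g × 1/8 ÷ 100 g/cup × 16 tbsp/cup = 3.6 tbsp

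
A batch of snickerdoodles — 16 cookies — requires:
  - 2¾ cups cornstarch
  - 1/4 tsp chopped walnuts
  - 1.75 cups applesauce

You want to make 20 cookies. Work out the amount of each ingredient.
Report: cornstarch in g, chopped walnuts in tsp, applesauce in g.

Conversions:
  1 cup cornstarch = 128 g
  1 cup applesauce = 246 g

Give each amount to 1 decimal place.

cornstarch: 440.0 g; chopped walnuts: 0.3 tsp; applesauce: 538.1 g

Scaling factor: 20/16 = 5/4 = 1.25.
cornstarch: 2.75 cup × 5/4 × 128 g/cup = 440.0 g
chopped walnuts: 0.25 tsp × 5/4 ≈ 0.3 tsp
applesauce: 1.75 cup × 5/4 × 246 g/cup ≈ 538.1 g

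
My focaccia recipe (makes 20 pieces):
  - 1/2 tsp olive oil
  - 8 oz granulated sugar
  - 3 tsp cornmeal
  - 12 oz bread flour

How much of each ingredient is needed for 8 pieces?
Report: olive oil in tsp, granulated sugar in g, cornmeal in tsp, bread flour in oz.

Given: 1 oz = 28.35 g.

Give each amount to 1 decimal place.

Scaling factor: 8/20 = 2/5 = 0.4.
olive oil: 0.5 tsp × 2/5 = 0.2 tsp
granulated sugar: 8 oz × 2/5 × 28.35 g/oz ≈ 90.7 g
cornmeal: 3 tsp × 2/5 = 1.2 tsp
bread flour: 12 oz × 2/5 = 4.8 oz

olive oil: 0.2 tsp; granulated sugar: 90.7 g; cornmeal: 1.2 tsp; bread flour: 4.8 oz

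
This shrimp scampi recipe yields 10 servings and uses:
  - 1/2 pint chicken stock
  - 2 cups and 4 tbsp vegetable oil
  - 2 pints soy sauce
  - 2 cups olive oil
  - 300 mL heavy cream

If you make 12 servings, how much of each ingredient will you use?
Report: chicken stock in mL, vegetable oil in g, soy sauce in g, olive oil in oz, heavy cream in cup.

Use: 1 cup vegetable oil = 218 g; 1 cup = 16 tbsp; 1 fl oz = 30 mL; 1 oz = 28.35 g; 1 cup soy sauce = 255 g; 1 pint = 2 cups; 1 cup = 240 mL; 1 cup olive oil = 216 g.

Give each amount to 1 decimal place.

Scaling factor: 12/10 = 6/5 = 1.2.
chicken stock: 0.5 pint × 6/5 × 2 cup/pint × 240 mL/cup = 288.0 mL
vegetable oil: (2 cup + 4 tbsp = 2.25 cup) × 6/5 × 218 g/cup = 588.6 g
soy sauce: 2 pint × 6/5 × 2 cup/pint × 255 g/cup = 1224.0 g
olive oil: 2 cup × 6/5 × 216 g/cup ÷ 28.35 g/oz ≈ 18.3 oz
heavy cream: 300 mL × 6/5 ÷ 240 mL/cup = 1.5 cup

chicken stock: 288.0 mL; vegetable oil: 588.6 g; soy sauce: 1224.0 g; olive oil: 18.3 oz; heavy cream: 1.5 cup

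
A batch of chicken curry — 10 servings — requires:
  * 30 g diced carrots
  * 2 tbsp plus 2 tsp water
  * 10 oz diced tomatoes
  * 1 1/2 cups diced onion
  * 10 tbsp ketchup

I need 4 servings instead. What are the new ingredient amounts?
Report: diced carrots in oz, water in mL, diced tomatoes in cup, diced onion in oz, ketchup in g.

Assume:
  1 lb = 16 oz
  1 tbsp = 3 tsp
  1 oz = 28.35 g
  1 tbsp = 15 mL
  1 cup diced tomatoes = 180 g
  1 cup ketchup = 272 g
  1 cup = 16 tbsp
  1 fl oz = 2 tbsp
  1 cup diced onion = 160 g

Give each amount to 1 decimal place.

diced carrots: 0.4 oz; water: 16.0 mL; diced tomatoes: 0.6 cup; diced onion: 3.4 oz; ketchup: 68.0 g

Scaling factor: 4/10 = 2/5 = 0.4.
diced carrots: 30 g × 2/5 ÷ 28.35 g/oz ≈ 0.4 oz
water: (2 tbsp + 2 tsp = 8/3 tbsp) × 2/5 × 15 mL/tbsp = 16.0 mL
diced tomatoes: 10 oz × 2/5 × 28.35 g/oz ÷ 180 g/cup ≈ 0.6 cup
diced onion: 1.5 cup × 2/5 × 160 g/cup ÷ 28.35 g/oz ≈ 3.4 oz
ketchup: 10 tbsp × 2/5 ÷ 16 tbsp/cup × 272 g/cup = 68.0 g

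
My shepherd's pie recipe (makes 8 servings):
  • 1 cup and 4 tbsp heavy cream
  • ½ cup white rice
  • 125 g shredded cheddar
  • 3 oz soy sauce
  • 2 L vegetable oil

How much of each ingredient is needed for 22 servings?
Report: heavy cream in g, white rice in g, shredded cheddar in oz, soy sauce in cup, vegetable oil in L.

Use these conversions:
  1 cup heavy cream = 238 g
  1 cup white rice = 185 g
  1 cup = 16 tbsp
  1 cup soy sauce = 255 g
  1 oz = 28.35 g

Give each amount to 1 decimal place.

heavy cream: 818.1 g; white rice: 254.4 g; shredded cheddar: 12.1 oz; soy sauce: 0.9 cup; vegetable oil: 5.5 L

Scaling factor: 22/8 = 11/4 = 2.75.
heavy cream: (1 cup + 4 tbsp = 1.25 cup) × 11/4 × 238 g/cup ≈ 818.1 g
white rice: 0.5 cup × 11/4 × 185 g/cup ≈ 254.4 g
shredded cheddar: 125 g × 11/4 ÷ 28.35 g/oz ≈ 12.1 oz
soy sauce: 3 oz × 11/4 × 28.35 g/oz ÷ 255 g/cup ≈ 0.9 cup
vegetable oil: 2 L × 11/4 = 5.5 L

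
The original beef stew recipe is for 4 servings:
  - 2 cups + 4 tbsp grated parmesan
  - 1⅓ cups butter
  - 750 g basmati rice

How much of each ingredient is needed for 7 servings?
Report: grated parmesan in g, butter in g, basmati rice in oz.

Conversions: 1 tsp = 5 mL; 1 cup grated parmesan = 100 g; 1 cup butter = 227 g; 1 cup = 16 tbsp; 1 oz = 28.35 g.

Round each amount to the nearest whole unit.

Scaling factor: 7/4 = 1.75.
grated parmesan: (2 cup + 4 tbsp = 2.25 cup) × 7/4 × 100 g/cup ≈ 394 g
butter: 4/3 cup × 7/4 × 227 g/cup ≈ 530 g
basmati rice: 750 g × 7/4 ÷ 28.35 g/oz ≈ 46 oz

grated parmesan: 394 g; butter: 530 g; basmati rice: 46 oz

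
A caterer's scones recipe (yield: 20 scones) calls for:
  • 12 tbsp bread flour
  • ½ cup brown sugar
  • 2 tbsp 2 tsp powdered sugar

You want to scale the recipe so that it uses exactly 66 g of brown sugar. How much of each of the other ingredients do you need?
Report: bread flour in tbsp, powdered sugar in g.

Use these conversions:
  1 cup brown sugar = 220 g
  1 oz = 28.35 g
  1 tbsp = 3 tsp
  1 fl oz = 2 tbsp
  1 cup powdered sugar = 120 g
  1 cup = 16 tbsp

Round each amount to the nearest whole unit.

The original recipe has 110 g of brown sugar, so the scaling factor is 66 ÷ 110 = 3/5 = 0.6.
bread flour: 12 tbsp × 3/5 ≈ 7 tbsp
powdered sugar: (2 tbsp + 2 tsp = 8/3 tbsp) × 3/5 ÷ 16 tbsp/cup × 120 g/cup = 12 g

bread flour: 7 tbsp; powdered sugar: 12 g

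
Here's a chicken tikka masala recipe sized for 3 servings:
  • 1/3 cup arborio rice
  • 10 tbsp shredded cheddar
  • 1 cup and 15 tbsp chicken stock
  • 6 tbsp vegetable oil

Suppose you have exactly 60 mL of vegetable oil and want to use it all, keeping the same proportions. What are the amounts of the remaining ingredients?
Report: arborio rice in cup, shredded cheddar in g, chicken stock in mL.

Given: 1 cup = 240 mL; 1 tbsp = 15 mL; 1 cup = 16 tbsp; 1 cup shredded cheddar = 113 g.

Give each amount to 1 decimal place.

The original recipe has 90 mL of vegetable oil, so the scaling factor is 60 ÷ 90 = 2/3.
arborio rice: 1/3 cup × 2/3 ≈ 0.2 cup
shredded cheddar: 10 tbsp × 2/3 ÷ 16 tbsp/cup × 113 g/cup ≈ 47.1 g
chicken stock: (1 cup + 15 tbsp = 1.9375 cup) × 2/3 × 240 mL/cup = 310.0 mL

arborio rice: 0.2 cup; shredded cheddar: 47.1 g; chicken stock: 310.0 mL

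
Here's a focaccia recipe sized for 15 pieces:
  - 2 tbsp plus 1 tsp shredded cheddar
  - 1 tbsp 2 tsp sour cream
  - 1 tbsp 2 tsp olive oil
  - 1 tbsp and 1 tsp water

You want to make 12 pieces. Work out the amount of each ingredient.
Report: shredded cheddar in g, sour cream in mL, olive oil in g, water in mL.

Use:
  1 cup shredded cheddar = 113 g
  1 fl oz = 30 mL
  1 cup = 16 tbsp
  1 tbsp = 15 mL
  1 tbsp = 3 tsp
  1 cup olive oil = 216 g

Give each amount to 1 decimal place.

shredded cheddar: 13.2 g; sour cream: 20.0 mL; olive oil: 18.0 g; water: 16.0 mL

Scaling factor: 12/15 = 4/5 = 0.8.
shredded cheddar: (2 tbsp + 1 tsp = 7/3 tbsp) × 4/5 ÷ 16 tbsp/cup × 113 g/cup ≈ 13.2 g
sour cream: (1 tbsp + 2 tsp = 5/3 tbsp) × 4/5 × 15 mL/tbsp = 20.0 mL
olive oil: (1 tbsp + 2 tsp = 5/3 tbsp) × 4/5 ÷ 16 tbsp/cup × 216 g/cup = 18.0 g
water: (1 tbsp + 1 tsp = 4/3 tbsp) × 4/5 × 15 mL/tbsp = 16.0 mL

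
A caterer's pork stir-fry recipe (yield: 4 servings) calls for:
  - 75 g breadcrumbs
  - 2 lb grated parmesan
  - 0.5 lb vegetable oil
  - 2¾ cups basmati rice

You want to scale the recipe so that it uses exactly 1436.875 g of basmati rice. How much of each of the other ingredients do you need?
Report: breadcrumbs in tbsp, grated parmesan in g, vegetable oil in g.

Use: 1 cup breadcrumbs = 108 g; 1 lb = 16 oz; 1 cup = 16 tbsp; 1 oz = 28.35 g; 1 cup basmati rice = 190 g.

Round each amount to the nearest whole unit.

The original recipe has 522.5 g of basmati rice, so the scaling factor is 1436.875 ÷ 522.5 = 11/4 = 2.75.
breadcrumbs: 75 g × 11/4 ÷ 108 g/cup × 16 tbsp/cup ≈ 31 tbsp
grated parmesan: 2 lb × 11/4 × 16 oz/lb × 28.35 g/oz ≈ 2495 g
vegetable oil: 0.5 lb × 11/4 × 16 oz/lb × 28.35 g/oz ≈ 624 g

breadcrumbs: 31 tbsp; grated parmesan: 2495 g; vegetable oil: 624 g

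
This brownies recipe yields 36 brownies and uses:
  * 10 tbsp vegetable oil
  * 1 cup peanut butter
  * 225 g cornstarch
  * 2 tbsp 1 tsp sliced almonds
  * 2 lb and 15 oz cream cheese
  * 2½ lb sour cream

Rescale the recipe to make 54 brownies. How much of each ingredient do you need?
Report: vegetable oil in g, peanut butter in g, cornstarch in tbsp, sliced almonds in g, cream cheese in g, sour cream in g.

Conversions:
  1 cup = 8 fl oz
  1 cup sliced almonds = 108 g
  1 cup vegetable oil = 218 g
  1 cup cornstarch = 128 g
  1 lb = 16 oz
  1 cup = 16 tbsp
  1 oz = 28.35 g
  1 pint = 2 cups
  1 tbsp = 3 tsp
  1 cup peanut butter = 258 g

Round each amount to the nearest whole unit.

vegetable oil: 204 g; peanut butter: 387 g; cornstarch: 42 tbsp; sliced almonds: 24 g; cream cheese: 1999 g; sour cream: 1701 g

Scaling factor: 54/36 = 3/2 = 1.5.
vegetable oil: 10 tbsp × 3/2 ÷ 16 tbsp/cup × 218 g/cup ≈ 204 g
peanut butter: 1 cup × 3/2 × 258 g/cup = 387 g
cornstarch: 225 g × 3/2 ÷ 128 g/cup × 16 tbsp/cup ≈ 42 tbsp
sliced almonds: (2 tbsp + 1 tsp = 7/3 tbsp) × 3/2 ÷ 16 tbsp/cup × 108 g/cup ≈ 24 g
cream cheese: (2 lb + 15 oz = 2.9375 lb) × 3/2 × 16 oz/lb × 28.35 g/oz ≈ 1999 g
sour cream: 2.5 lb × 3/2 × 16 oz/lb × 28.35 g/oz = 1701 g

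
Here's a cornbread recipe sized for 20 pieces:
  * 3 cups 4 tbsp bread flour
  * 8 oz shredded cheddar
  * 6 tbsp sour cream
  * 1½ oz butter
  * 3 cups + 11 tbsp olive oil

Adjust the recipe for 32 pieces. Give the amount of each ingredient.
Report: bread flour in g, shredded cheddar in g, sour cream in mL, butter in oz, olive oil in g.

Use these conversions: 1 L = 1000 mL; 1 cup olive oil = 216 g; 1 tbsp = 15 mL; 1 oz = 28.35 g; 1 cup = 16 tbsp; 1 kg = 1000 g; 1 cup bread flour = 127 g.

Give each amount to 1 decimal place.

bread flour: 660.4 g; shredded cheddar: 362.9 g; sour cream: 144.0 mL; butter: 2.4 oz; olive oil: 1274.4 g

Scaling factor: 32/20 = 8/5 = 1.6.
bread flour: (3 cup + 4 tbsp = 3.25 cup) × 8/5 × 127 g/cup = 660.4 g
shredded cheddar: 8 oz × 8/5 × 28.35 g/oz ≈ 362.9 g
sour cream: 6 tbsp × 8/5 × 15 mL/tbsp = 144.0 mL
butter: 1.5 oz × 8/5 = 2.4 oz
olive oil: (3 cup + 11 tbsp = 3.6875 cup) × 8/5 × 216 g/cup = 1274.4 g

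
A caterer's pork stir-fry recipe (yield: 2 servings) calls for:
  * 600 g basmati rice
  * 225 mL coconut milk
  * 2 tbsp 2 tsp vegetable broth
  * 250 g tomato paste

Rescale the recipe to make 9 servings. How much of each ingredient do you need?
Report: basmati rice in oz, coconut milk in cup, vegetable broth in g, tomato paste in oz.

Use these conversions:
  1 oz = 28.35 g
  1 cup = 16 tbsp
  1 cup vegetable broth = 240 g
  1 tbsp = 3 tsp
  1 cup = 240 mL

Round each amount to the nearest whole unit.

Scaling factor: 9/2 = 4.5.
basmati rice: 600 g × 9/2 ÷ 28.35 g/oz ≈ 95 oz
coconut milk: 225 mL × 9/2 ÷ 240 mL/cup ≈ 4 cup
vegetable broth: (2 tbsp + 2 tsp = 8/3 tbsp) × 9/2 ÷ 16 tbsp/cup × 240 g/cup = 180 g
tomato paste: 250 g × 9/2 ÷ 28.35 g/oz ≈ 40 oz

basmati rice: 95 oz; coconut milk: 4 cup; vegetable broth: 180 g; tomato paste: 40 oz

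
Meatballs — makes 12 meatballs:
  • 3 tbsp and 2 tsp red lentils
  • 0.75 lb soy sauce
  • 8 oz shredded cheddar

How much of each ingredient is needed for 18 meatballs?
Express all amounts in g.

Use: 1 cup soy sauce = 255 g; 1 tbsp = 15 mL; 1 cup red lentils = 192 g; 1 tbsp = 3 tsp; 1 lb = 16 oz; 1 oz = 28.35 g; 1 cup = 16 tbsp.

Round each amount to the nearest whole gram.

red lentils: 66 g; soy sauce: 510 g; shredded cheddar: 340 g

Scaling factor: 18/12 = 3/2 = 1.5.
red lentils: (3 tbsp + 2 tsp = 11/3 tbsp) × 3/2 ÷ 16 tbsp/cup × 192 g/cup = 66 g
soy sauce: 0.75 lb × 3/2 × 16 oz/lb × 28.35 g/oz ≈ 510 g
shredded cheddar: 8 oz × 3/2 × 28.35 g/oz ≈ 340 g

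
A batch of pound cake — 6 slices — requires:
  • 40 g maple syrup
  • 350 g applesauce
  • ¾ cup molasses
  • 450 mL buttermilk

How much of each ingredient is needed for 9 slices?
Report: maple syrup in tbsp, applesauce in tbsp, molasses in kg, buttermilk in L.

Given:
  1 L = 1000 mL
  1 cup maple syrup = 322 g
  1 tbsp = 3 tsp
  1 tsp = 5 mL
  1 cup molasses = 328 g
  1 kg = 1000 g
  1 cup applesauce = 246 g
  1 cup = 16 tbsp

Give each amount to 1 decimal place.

maple syrup: 3.0 tbsp; applesauce: 34.1 tbsp; molasses: 0.4 kg; buttermilk: 0.7 L

Scaling factor: 9/6 = 3/2 = 1.5.
maple syrup: 40 g × 3/2 ÷ 322 g/cup × 16 tbsp/cup ≈ 3.0 tbsp
applesauce: 350 g × 3/2 ÷ 246 g/cup × 16 tbsp/cup ≈ 34.1 tbsp
molasses: 0.75 cup × 3/2 × 328 g/cup ÷ 1000 g/kg ≈ 0.4 kg
buttermilk: 450 mL × 3/2 ÷ 1000 mL/L ≈ 0.7 L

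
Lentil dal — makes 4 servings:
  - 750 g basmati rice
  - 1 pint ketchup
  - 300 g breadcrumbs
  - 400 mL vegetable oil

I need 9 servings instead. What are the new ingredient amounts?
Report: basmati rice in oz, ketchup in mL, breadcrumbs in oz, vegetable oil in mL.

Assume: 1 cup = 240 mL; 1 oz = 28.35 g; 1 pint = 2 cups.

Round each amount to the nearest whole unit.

Scaling factor: 9/4 = 2.25.
basmati rice: 750 g × 9/4 ÷ 28.35 g/oz ≈ 60 oz
ketchup: 1 pint × 9/4 × 2 cup/pint × 240 mL/cup = 1080 mL
breadcrumbs: 300 g × 9/4 ÷ 28.35 g/oz ≈ 24 oz
vegetable oil: 400 mL × 9/4 = 900 mL

basmati rice: 60 oz; ketchup: 1080 mL; breadcrumbs: 24 oz; vegetable oil: 900 mL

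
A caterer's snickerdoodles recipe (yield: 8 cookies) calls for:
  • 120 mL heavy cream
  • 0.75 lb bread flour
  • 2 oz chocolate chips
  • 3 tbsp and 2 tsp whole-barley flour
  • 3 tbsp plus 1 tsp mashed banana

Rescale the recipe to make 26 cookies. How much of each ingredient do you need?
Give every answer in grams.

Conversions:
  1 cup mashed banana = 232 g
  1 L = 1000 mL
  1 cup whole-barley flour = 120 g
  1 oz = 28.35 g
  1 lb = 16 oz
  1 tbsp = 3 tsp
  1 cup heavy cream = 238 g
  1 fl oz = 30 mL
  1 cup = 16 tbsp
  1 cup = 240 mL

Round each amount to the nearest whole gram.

heavy cream: 387 g; bread flour: 1106 g; chocolate chips: 184 g; whole-barley flour: 89 g; mashed banana: 157 g

Scaling factor: 26/8 = 13/4 = 3.25.
heavy cream: 120 mL × 13/4 ÷ 240 mL/cup × 238 g/cup ≈ 387 g
bread flour: 0.75 lb × 13/4 × 16 oz/lb × 28.35 g/oz ≈ 1106 g
chocolate chips: 2 oz × 13/4 × 28.35 g/oz ≈ 184 g
whole-barley flour: (3 tbsp + 2 tsp = 11/3 tbsp) × 13/4 ÷ 16 tbsp/cup × 120 g/cup ≈ 89 g
mashed banana: (3 tbsp + 1 tsp = 10/3 tbsp) × 13/4 ÷ 16 tbsp/cup × 232 g/cup ≈ 157 g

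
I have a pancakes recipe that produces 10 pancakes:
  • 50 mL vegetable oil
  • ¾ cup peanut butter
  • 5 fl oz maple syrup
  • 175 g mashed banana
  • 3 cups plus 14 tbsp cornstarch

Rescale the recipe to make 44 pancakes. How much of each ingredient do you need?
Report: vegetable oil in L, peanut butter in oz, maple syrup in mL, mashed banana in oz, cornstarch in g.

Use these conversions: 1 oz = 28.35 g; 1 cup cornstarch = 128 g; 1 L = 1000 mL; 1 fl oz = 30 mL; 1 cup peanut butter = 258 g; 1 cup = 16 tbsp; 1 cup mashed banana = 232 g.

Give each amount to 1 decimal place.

vegetable oil: 0.2 L; peanut butter: 30.0 oz; maple syrup: 660.0 mL; mashed banana: 27.2 oz; cornstarch: 2182.4 g

Scaling factor: 44/10 = 22/5 = 4.4.
vegetable oil: 50 mL × 22/5 ÷ 1000 mL/L ≈ 0.2 L
peanut butter: 0.75 cup × 22/5 × 258 g/cup ÷ 28.35 g/oz ≈ 30.0 oz
maple syrup: 5 fl oz × 22/5 × 30 mL/fl oz = 660.0 mL
mashed banana: 175 g × 22/5 ÷ 28.35 g/oz ≈ 27.2 oz
cornstarch: (3 cup + 14 tbsp = 3.875 cup) × 22/5 × 128 g/cup = 2182.4 g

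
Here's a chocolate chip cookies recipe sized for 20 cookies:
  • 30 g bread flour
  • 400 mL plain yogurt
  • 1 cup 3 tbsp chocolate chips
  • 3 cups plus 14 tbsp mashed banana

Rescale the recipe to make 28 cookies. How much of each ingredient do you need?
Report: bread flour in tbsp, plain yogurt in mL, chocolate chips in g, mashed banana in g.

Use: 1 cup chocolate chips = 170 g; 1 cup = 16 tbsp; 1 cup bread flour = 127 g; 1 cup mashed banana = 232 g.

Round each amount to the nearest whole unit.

bread flour: 5 tbsp; plain yogurt: 560 mL; chocolate chips: 283 g; mashed banana: 1259 g

Scaling factor: 28/20 = 7/5 = 1.4.
bread flour: 30 g × 7/5 ÷ 127 g/cup × 16 tbsp/cup ≈ 5 tbsp
plain yogurt: 400 mL × 7/5 = 560 mL
chocolate chips: (1 cup + 3 tbsp = 1.1875 cup) × 7/5 × 170 g/cup ≈ 283 g
mashed banana: (3 cup + 14 tbsp = 3.875 cup) × 7/5 × 232 g/cup ≈ 1259 g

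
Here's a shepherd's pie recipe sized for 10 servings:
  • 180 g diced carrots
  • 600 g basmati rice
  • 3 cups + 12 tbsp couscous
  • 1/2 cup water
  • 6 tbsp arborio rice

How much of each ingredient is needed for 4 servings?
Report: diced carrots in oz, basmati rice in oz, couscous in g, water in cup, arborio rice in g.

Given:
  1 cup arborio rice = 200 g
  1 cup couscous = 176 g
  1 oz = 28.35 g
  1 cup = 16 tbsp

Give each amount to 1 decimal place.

diced carrots: 2.5 oz; basmati rice: 8.5 oz; couscous: 264.0 g; water: 0.2 cup; arborio rice: 30.0 g

Scaling factor: 4/10 = 2/5 = 0.4.
diced carrots: 180 g × 2/5 ÷ 28.35 g/oz ≈ 2.5 oz
basmati rice: 600 g × 2/5 ÷ 28.35 g/oz ≈ 8.5 oz
couscous: (3 cup + 12 tbsp = 3.75 cup) × 2/5 × 176 g/cup = 264.0 g
water: 0.5 cup × 2/5 = 0.2 cup
arborio rice: 6 tbsp × 2/5 ÷ 16 tbsp/cup × 200 g/cup = 30.0 g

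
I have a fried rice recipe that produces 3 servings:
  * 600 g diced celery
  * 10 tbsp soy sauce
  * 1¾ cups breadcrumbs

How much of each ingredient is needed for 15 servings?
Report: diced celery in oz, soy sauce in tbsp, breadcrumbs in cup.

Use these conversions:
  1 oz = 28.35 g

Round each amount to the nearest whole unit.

Scaling factor: 15/3 = 5.
diced celery: 600 g × 5 ÷ 28.35 g/oz ≈ 106 oz
soy sauce: 10 tbsp × 5 = 50 tbsp
breadcrumbs: 1.75 cup × 5 ≈ 9 cup

diced celery: 106 oz; soy sauce: 50 tbsp; breadcrumbs: 9 cup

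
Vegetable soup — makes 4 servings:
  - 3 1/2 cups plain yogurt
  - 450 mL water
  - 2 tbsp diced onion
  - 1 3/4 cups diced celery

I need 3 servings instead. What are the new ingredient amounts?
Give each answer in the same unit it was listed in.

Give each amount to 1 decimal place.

plain yogurt: 2.6 cup; water: 337.5 mL; diced onion: 1.5 tbsp; diced celery: 1.3 cup

Scaling factor: 3/4 = 0.75.
plain yogurt: 3.5 cup × 3/4 ≈ 2.6 cup
water: 450 mL × 3/4 = 337.5 mL
diced onion: 2 tbsp × 3/4 = 1.5 tbsp
diced celery: 1.75 cup × 3/4 ≈ 1.3 cup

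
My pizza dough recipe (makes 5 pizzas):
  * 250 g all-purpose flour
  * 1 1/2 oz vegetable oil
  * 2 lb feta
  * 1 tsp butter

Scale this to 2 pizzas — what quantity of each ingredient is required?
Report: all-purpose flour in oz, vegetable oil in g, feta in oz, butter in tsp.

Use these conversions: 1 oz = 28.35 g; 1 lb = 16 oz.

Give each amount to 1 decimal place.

all-purpose flour: 3.5 oz; vegetable oil: 17.0 g; feta: 12.8 oz; butter: 0.4 tsp

Scaling factor: 2/5 = 0.4.
all-purpose flour: 250 g × 2/5 ÷ 28.35 g/oz ≈ 3.5 oz
vegetable oil: 1.5 oz × 2/5 × 28.35 g/oz ≈ 17.0 g
feta: 2 lb × 2/5 × 16 oz/lb = 12.8 oz
butter: 1 tsp × 2/5 = 0.4 tsp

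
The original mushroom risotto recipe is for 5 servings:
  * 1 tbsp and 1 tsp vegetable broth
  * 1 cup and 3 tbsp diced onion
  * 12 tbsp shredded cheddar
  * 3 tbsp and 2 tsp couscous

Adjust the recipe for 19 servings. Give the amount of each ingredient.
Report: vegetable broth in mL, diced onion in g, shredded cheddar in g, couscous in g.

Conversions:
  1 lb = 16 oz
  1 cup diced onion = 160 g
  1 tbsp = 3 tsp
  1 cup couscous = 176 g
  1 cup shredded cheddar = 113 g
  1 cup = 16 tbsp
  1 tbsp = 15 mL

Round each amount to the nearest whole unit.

Scaling factor: 19/5 = 3.8.
vegetable broth: (1 tbsp + 1 tsp = 4/3 tbsp) × 19/5 × 15 mL/tbsp = 76 mL
diced onion: (1 cup + 3 tbsp = 1.1875 cup) × 19/5 × 160 g/cup = 722 g
shredded cheddar: 12 tbsp × 19/5 ÷ 16 tbsp/cup × 113 g/cup ≈ 322 g
couscous: (3 tbsp + 2 tsp = 11/3 tbsp) × 19/5 ÷ 16 tbsp/cup × 176 g/cup ≈ 153 g

vegetable broth: 76 mL; diced onion: 722 g; shredded cheddar: 322 g; couscous: 153 g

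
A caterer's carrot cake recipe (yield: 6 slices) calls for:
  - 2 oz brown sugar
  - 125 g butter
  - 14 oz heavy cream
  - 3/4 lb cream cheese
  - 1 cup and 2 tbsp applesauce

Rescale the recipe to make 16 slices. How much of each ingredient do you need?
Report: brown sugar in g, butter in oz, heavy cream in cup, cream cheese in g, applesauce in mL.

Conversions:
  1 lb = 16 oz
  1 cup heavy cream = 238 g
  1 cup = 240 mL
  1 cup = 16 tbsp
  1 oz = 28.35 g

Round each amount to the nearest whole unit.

Scaling factor: 16/6 = 8/3.
brown sugar: 2 oz × 8/3 × 28.35 g/oz ≈ 151 g
butter: 125 g × 8/3 ÷ 28.35 g/oz ≈ 12 oz
heavy cream: 14 oz × 8/3 × 28.35 g/oz ÷ 238 g/cup ≈ 4 cup
cream cheese: 0.75 lb × 8/3 × 16 oz/lb × 28.35 g/oz ≈ 907 g
applesauce: (1 cup + 2 tbsp = 1.125 cup) × 8/3 × 240 mL/cup = 720 mL

brown sugar: 151 g; butter: 12 oz; heavy cream: 4 cup; cream cheese: 907 g; applesauce: 720 mL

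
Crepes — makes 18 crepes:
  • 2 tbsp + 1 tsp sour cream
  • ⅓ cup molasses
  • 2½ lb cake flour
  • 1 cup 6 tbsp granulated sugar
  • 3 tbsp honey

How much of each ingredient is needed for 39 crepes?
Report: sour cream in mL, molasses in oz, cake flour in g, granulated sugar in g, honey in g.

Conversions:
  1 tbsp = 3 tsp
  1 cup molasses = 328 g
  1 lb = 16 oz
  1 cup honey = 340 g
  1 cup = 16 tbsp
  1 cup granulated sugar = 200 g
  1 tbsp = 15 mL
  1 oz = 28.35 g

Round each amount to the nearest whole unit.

sour cream: 76 mL; molasses: 8 oz; cake flour: 2457 g; granulated sugar: 596 g; honey: 138 g

Scaling factor: 39/18 = 13/6.
sour cream: (2 tbsp + 1 tsp = 7/3 tbsp) × 13/6 × 15 mL/tbsp ≈ 76 mL
molasses: 1/3 cup × 13/6 × 328 g/cup ÷ 28.35 g/oz ≈ 8 oz
cake flour: 2.5 lb × 13/6 × 16 oz/lb × 28.35 g/oz = 2457 g
granulated sugar: (1 cup + 6 tbsp = 1.375 cup) × 13/6 × 200 g/cup ≈ 596 g
honey: 3 tbsp × 13/6 ÷ 16 tbsp/cup × 340 g/cup ≈ 138 g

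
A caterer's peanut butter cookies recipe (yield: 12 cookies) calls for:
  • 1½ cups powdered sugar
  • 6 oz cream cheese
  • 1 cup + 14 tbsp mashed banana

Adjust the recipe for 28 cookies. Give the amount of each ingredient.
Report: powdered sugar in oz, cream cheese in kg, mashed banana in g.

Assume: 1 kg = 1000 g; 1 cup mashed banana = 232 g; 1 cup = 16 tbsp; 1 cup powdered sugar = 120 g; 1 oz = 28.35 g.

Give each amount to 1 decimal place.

powdered sugar: 14.8 oz; cream cheese: 0.4 kg; mashed banana: 1015.0 g

Scaling factor: 28/12 = 7/3.
powdered sugar: 1.5 cup × 7/3 × 120 g/cup ÷ 28.35 g/oz ≈ 14.8 oz
cream cheese: 6 oz × 7/3 × 28.35 g/oz ÷ 1000 g/kg ≈ 0.4 kg
mashed banana: (1 cup + 14 tbsp = 1.875 cup) × 7/3 × 232 g/cup = 1015.0 g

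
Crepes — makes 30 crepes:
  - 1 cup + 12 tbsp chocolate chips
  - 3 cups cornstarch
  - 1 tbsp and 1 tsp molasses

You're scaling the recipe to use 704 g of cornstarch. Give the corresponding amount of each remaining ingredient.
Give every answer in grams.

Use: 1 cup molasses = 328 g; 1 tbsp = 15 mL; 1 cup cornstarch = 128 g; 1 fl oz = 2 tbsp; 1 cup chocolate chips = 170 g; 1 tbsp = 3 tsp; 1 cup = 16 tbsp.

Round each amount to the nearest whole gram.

chocolate chips: 545 g; molasses: 50 g

The original recipe has 384 g of cornstarch, so the scaling factor is 704 ÷ 384 = 11/6.
chocolate chips: (1 cup + 12 tbsp = 1.75 cup) × 11/6 × 170 g/cup ≈ 545 g
molasses: (1 tbsp + 1 tsp = 4/3 tbsp) × 11/6 ÷ 16 tbsp/cup × 328 g/cup ≈ 50 g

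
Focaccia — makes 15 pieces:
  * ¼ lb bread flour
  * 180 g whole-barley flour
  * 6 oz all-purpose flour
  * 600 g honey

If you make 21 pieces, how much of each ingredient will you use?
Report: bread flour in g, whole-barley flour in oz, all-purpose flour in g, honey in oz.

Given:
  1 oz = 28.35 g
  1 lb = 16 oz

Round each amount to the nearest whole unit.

Scaling factor: 21/15 = 7/5 = 1.4.
bread flour: 0.25 lb × 7/5 × 16 oz/lb × 28.35 g/oz ≈ 159 g
whole-barley flour: 180 g × 7/5 ÷ 28.35 g/oz ≈ 9 oz
all-purpose flour: 6 oz × 7/5 × 28.35 g/oz ≈ 238 g
honey: 600 g × 7/5 ÷ 28.35 g/oz ≈ 30 oz

bread flour: 159 g; whole-barley flour: 9 oz; all-purpose flour: 238 g; honey: 30 oz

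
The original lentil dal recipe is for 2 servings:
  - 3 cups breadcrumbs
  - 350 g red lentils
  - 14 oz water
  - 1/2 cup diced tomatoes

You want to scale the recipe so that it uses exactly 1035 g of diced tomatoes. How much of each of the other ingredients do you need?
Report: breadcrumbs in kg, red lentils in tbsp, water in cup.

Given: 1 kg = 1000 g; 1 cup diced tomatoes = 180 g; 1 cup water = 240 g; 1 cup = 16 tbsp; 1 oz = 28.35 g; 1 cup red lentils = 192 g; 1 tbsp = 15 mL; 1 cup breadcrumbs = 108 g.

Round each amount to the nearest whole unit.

breadcrumbs: 4 kg; red lentils: 335 tbsp; water: 19 cup

The original recipe has 90 g of diced tomatoes, so the scaling factor is 1035 ÷ 90 = 23/2 = 11.5.
breadcrumbs: 3 cup × 23/2 × 108 g/cup ÷ 1000 g/kg ≈ 4 kg
red lentils: 350 g × 23/2 ÷ 192 g/cup × 16 tbsp/cup ≈ 335 tbsp
water: 14 oz × 23/2 × 28.35 g/oz ÷ 240 g/cup ≈ 19 cup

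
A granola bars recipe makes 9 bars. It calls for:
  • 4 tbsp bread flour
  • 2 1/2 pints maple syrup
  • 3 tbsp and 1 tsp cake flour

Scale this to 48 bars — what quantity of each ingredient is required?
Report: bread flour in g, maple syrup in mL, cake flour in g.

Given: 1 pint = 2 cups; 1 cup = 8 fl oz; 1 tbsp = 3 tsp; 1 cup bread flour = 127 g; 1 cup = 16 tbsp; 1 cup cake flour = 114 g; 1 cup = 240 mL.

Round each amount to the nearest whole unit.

Scaling factor: 48/9 = 16/3.
bread flour: 4 tbsp × 16/3 ÷ 16 tbsp/cup × 127 g/cup ≈ 169 g
maple syrup: 2.5 pint × 16/3 × 2 cup/pint × 240 mL/cup = 6400 mL
cake flour: (3 tbsp + 1 tsp = 10/3 tbsp) × 16/3 ÷ 16 tbsp/cup × 114 g/cup ≈ 127 g

bread flour: 169 g; maple syrup: 6400 mL; cake flour: 127 g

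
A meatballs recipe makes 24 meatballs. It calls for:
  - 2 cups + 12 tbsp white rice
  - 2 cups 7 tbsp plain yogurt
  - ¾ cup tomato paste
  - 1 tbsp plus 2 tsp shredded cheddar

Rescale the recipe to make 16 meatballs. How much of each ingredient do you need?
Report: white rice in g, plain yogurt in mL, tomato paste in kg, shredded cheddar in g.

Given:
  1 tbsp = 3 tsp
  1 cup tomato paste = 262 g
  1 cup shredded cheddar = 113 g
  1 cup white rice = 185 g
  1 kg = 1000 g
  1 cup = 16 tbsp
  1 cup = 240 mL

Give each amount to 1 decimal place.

Scaling factor: 16/24 = 2/3.
white rice: (2 cup + 12 tbsp = 2.75 cup) × 2/3 × 185 g/cup ≈ 339.2 g
plain yogurt: (2 cup + 7 tbsp = 2.4375 cup) × 2/3 × 240 mL/cup = 390.0 mL
tomato paste: 0.75 cup × 2/3 × 262 g/cup ÷ 1000 g/kg ≈ 0.1 kg
shredded cheddar: (1 tbsp + 2 tsp = 5/3 tbsp) × 2/3 ÷ 16 tbsp/cup × 113 g/cup ≈ 7.8 g

white rice: 339.2 g; plain yogurt: 390.0 mL; tomato paste: 0.1 kg; shredded cheddar: 7.8 g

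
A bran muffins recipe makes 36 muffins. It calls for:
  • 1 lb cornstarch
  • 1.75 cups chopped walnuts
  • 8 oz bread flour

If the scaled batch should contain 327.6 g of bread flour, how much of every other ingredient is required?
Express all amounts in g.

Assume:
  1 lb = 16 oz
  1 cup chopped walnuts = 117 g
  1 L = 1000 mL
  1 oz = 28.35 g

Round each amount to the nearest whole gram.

The original recipe has 226.8 g of bread flour, so the scaling factor is 327.6 ÷ 226.8 = 13/9.
cornstarch: 1 lb × 13/9 × 16 oz/lb × 28.35 g/oz ≈ 655 g
chopped walnuts: 1.75 cup × 13/9 × 117 g/cup ≈ 296 g

cornstarch: 655 g; chopped walnuts: 296 g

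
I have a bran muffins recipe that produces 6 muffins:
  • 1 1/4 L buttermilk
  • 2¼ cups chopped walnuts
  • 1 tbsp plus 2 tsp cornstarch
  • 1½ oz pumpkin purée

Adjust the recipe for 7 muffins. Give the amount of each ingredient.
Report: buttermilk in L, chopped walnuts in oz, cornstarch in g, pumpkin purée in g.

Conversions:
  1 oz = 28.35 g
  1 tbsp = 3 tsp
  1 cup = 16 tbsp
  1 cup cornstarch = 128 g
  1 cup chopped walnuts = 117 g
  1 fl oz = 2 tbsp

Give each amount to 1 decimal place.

Scaling factor: 7/6.
buttermilk: 1.25 L × 7/6 ≈ 1.5 L
chopped walnuts: 2.25 cup × 7/6 × 117 g/cup ÷ 28.35 g/oz ≈ 10.8 oz
cornstarch: (1 tbsp + 2 tsp = 5/3 tbsp) × 7/6 ÷ 16 tbsp/cup × 128 g/cup ≈ 15.6 g
pumpkin purée: 1.5 oz × 7/6 × 28.35 g/oz ≈ 49.6 g

buttermilk: 1.5 L; chopped walnuts: 10.8 oz; cornstarch: 15.6 g; pumpkin purée: 49.6 g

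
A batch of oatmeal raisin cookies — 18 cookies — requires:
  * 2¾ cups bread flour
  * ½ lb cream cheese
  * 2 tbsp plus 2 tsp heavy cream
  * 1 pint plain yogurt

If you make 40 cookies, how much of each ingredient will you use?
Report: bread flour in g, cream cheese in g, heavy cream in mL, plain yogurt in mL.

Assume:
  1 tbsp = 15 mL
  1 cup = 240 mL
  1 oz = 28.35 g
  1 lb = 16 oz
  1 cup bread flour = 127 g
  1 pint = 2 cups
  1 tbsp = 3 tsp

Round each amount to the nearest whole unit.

bread flour: 776 g; cream cheese: 504 g; heavy cream: 89 mL; plain yogurt: 1067 mL

Scaling factor: 40/18 = 20/9.
bread flour: 2.75 cup × 20/9 × 127 g/cup ≈ 776 g
cream cheese: 0.5 lb × 20/9 × 16 oz/lb × 28.35 g/oz = 504 g
heavy cream: (2 tbsp + 2 tsp = 8/3 tbsp) × 20/9 × 15 mL/tbsp ≈ 89 mL
plain yogurt: 1 pint × 20/9 × 2 cup/pint × 240 mL/cup ≈ 1067 mL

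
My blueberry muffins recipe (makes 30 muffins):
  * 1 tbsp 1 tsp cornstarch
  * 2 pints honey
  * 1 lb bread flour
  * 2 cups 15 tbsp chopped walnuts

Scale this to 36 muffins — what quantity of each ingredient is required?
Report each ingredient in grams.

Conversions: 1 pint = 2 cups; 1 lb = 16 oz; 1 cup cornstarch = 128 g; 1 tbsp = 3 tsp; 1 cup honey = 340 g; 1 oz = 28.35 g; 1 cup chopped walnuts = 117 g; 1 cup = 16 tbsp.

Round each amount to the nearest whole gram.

cornstarch: 13 g; honey: 1632 g; bread flour: 544 g; chopped walnuts: 412 g

Scaling factor: 36/30 = 6/5 = 1.2.
cornstarch: (1 tbsp + 1 tsp = 4/3 tbsp) × 6/5 ÷ 16 tbsp/cup × 128 g/cup ≈ 13 g
honey: 2 pint × 6/5 × 2 cup/pint × 340 g/cup = 1632 g
bread flour: 1 lb × 6/5 × 16 oz/lb × 28.35 g/oz ≈ 544 g
chopped walnuts: (2 cup + 15 tbsp = 2.9375 cup) × 6/5 × 117 g/cup ≈ 412 g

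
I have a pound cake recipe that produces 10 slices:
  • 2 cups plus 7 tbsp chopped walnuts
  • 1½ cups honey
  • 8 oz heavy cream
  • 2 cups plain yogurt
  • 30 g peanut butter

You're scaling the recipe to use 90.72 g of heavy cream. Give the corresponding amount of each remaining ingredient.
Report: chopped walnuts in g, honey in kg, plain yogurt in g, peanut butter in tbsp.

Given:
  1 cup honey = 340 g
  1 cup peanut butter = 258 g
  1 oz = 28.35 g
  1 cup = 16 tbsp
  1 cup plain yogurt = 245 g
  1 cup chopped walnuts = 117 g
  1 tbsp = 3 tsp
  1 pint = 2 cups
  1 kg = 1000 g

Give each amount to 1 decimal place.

chopped walnuts: 114.1 g; honey: 0.2 kg; plain yogurt: 196.0 g; peanut butter: 0.7 tbsp

The original recipe has 226.8 g of heavy cream, so the scaling factor is 90.72 ÷ 226.8 = 2/5 = 0.4.
chopped walnuts: (2 cup + 7 tbsp = 2.4375 cup) × 2/5 × 117 g/cup ≈ 114.1 g
honey: 1.5 cup × 2/5 × 340 g/cup ÷ 1000 g/kg ≈ 0.2 kg
plain yogurt: 2 cup × 2/5 × 245 g/cup = 196.0 g
peanut butter: 30 g × 2/5 ÷ 258 g/cup × 16 tbsp/cup ≈ 0.7 tbsp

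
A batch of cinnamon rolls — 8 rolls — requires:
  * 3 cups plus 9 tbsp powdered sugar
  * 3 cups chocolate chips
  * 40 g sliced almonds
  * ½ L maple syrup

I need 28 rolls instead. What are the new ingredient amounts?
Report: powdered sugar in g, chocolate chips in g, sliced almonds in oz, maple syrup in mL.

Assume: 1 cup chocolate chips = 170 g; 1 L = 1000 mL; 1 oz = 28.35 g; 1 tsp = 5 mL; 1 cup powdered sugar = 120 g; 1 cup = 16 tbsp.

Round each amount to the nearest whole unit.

Scaling factor: 28/8 = 7/2 = 3.5.
powdered sugar: (3 cup + 9 tbsp = 3.5625 cup) × 7/2 × 120 g/cup ≈ 1496 g
chocolate chips: 3 cup × 7/2 × 170 g/cup = 1785 g
sliced almonds: 40 g × 7/2 ÷ 28.35 g/oz ≈ 5 oz
maple syrup: 0.5 L × 7/2 × 1000 mL/L = 1750 mL

powdered sugar: 1496 g; chocolate chips: 1785 g; sliced almonds: 5 oz; maple syrup: 1750 mL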